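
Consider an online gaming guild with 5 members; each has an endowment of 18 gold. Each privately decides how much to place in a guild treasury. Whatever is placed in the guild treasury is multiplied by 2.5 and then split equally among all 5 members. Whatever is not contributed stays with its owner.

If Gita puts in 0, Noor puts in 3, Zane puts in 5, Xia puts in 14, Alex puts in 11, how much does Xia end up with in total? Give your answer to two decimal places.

Total contributed: 0 + 3 + 5 + 14 + 11 = 33.
Each receives 2.5 × 33 / 5 = 16.50 from the guild treasury.
Xia keeps 18 − 14 = 4, so Xia's payoff is 4 + 16.50 = 20.50.

20.50 gold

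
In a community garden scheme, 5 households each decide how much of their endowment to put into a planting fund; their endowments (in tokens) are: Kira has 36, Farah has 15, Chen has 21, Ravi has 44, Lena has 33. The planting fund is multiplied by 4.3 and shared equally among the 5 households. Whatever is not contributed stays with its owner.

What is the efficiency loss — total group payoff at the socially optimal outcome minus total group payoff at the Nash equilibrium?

The private return per contributed unit is 4.3/5 = 0.8600 < 1 for every player regardless of endowment, so the Nash equilibrium is zero contribution and the group total is Σ E_j = 36 + 15 + 21 + 44 + 33 = 149.
Each contributed unit returns 4.300 to the group, so the social optimum is full contribution by everyone: group total = 4.300 × 149 = 640.70.
Efficiency loss = (4.300 − 1) × 149 = 491.70.

491.70 tokens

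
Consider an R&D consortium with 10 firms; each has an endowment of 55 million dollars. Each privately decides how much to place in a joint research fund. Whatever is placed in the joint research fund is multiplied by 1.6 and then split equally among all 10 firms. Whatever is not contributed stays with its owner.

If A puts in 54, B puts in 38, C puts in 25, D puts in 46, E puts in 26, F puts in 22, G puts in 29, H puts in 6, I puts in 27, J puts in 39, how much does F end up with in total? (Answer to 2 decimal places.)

Total contributed: 54 + 38 + 25 + 46 + 26 + 22 + 29 + 6 + 27 + 39 = 312.
Each receives 1.6 × 312 / 10 = 49.92 from the joint research fund.
F keeps 55 − 22 = 33, so F's payoff is 33 + 49.92 = 82.92.

82.92 million dollars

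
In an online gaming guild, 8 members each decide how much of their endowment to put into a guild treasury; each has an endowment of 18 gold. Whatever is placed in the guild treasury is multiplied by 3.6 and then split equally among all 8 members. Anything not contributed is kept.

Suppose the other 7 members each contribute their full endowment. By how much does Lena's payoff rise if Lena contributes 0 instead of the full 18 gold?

9.90 gold

Switching from a contribution of 18 to 0 lets Lena keep an extra 18 gold, but lowers the guild treasury by 18, which costs Lena their own share of that drop: 3.6/8 × 18 = 8.10.
Net gain = 18 − 8.10 = 9.90. The private return per contributed unit (0.4500) is below 1, so free-riding is indeed the best response regardless of what the others do.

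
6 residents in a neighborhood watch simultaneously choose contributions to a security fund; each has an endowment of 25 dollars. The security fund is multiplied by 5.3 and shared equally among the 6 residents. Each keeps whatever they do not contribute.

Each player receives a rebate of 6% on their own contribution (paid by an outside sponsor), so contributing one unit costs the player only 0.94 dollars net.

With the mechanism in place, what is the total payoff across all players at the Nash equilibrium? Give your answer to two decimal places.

With the mechanism, a contributed unit returns (5.3/6) / 0.94 = 0.9397 per unit of net cost — still below 1 — so contributing 0 remains dominant for every player.
At the Nash equilibrium no one contributes; group total payoff = 6 × 25 = 150.

150.00 dollars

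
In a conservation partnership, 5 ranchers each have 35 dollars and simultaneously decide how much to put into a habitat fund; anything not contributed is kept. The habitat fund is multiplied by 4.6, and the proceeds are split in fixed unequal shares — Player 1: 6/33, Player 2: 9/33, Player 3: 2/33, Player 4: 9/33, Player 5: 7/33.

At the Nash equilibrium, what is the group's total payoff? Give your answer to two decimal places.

A player with share s gets back 4.6·s per unit contributed, so full contribution is dominant for anyone with s > 1/4.6 = 0.2174 and zero contribution is dominant for anyone below.
Player 2 and Player 4 clear that bar, contributing 35 each; the remaining 3 contribute 0. Total contributed: 70.
The habitat fund pays out 4.6 × 70 = 322.00 in total (split across the unequal shares, but the aggregate is all that matters for the group sum).
The 3 free-riders keep 35 each, adding 105. Group total = 105 + 322.00 = 427.00.

427.00 dollars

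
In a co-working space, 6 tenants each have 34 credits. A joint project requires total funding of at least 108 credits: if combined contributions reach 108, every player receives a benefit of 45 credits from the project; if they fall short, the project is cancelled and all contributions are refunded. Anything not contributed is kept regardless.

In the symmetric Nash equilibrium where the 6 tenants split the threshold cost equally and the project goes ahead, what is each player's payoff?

61 credits

Equal share of the threshold: 108/6 = 18.
At this profile no one gains by cutting their contribution: any cut drops the total below 108, the project is cancelled, contributions are refunded, and the deviator ends with 34, which is less than 34 − 18 + 45 = 61. Contributing more than 18 just wastes the excess. So contributing exactly 18 is a best response.
Each player's payoff: 34 − 18 + 45 = 61.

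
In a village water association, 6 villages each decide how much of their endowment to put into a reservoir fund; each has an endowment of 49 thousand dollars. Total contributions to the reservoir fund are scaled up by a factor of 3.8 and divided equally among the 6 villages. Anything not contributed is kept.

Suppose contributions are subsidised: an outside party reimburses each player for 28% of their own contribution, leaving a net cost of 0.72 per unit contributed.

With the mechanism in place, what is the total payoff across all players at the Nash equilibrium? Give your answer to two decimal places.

The effective private return is (3.8/6) / 0.72 = 0.8796, which is still under 1, so the mechanism doesn't change anyone's dominant strategy: zero contribution.
At the Nash equilibrium no one contributes; group total payoff = 6 × 49 = 294.

294.00 thousand dollars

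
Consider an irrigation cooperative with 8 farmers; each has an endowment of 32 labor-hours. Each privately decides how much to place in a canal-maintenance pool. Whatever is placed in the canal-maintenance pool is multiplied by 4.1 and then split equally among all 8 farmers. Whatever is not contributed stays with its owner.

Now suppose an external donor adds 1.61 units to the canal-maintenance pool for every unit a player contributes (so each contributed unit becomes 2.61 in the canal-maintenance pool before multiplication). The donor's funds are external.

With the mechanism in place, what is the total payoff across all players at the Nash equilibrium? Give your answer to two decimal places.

The effective private return per unit is now 4.1 × 2.61 / 8 = 1.3376 > 1, so every player's dominant strategy flips to full contribution.
At the Nash equilibrium everyone contributes 32. Group total payoff = 4.1 × 2.61 × 256 = 2739.46.

2739.46 labor-hours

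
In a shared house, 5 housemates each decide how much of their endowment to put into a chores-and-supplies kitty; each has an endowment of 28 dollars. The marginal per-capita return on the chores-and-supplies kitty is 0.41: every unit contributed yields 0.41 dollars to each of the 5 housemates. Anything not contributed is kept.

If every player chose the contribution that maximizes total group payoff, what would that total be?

Each contributed unit returns 2.050 to the group as a whole (0.41 to each of 5 players), which exceeds 1, so the social optimum is full contribution: group total = 2.050 × 140 = 287.00.

287.00 dollars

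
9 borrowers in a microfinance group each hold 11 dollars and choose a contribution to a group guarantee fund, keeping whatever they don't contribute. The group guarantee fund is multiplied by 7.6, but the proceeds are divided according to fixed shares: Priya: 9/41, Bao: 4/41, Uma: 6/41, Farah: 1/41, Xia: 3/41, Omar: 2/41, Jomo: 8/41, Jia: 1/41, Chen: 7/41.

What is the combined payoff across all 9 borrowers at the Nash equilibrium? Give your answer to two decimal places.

For player j, contributing a unit is worthwhile iff 7.6 × (j's share) ≥ 1, i.e. iff j's share is at least 0.1316.
Priya, Uma, Jomo and Chen are above the threshold, contributing 11 each; the remaining 5 contribute 0. Total contributed: 44.
The group guarantee fund pays out 7.6 × 44 = 334.40 in total (split across the unequal shares, but the aggregate is all that matters for the group sum).
The 5 free-riders keep 11 each, adding 55. Group total = 55 + 334.40 = 389.40.

389.40 dollars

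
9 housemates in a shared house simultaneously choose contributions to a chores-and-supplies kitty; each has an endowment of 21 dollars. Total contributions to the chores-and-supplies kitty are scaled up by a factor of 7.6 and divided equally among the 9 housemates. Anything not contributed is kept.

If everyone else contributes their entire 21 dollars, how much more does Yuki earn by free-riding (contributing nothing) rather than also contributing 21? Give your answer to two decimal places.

3.27 dollars

Switching from a contribution of 21 to 0 lets Yuki keep an extra 21 dollars, but lowers the chores-and-supplies kitty by 21, which costs Yuki their own share of that drop: 7.6/9 × 21 = 17.73.
Net gain = 21 − 17.73 = 3.27. The private return per contributed unit (0.8444) is below 1, so free-riding is indeed the best response regardless of what the others do.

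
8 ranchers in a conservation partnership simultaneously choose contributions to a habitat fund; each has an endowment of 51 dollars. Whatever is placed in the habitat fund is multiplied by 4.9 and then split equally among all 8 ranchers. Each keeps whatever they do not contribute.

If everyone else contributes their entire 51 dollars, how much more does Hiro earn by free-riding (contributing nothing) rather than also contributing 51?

19.76 dollars

Switching from a contribution of 51 to 0 lets Hiro keep an extra 51 dollars, but lowers the habitat fund by 51, which costs Hiro their own share of that drop: 4.9/8 × 51 = 31.24.
Net gain = 51 − 31.24 = 19.76. The private return per contributed unit (0.6125) is below 1, so free-riding is indeed the best response regardless of what the others do.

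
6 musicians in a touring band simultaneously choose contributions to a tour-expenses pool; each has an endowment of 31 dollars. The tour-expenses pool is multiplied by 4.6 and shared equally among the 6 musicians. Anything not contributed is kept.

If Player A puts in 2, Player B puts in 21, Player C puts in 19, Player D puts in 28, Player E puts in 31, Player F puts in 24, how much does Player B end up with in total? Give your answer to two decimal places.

Total contributed: 2 + 21 + 19 + 28 + 31 + 24 = 125.
Each receives 4.6 × 125 / 6 = 95.83 from the tour-expenses pool.
Player B keeps 31 − 21 = 10, so Player B's payoff is 10 + 95.83 = 105.83.

105.83 dollars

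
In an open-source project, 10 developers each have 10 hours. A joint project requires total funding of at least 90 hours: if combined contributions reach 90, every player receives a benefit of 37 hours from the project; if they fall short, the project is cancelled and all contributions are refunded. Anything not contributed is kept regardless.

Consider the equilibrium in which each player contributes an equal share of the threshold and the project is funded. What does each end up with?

Equal share of the threshold: 90/10 = 9.
At this profile no one gains by cutting their contribution: any cut drops the total below 90, the project is cancelled, contributions are refunded, and the deviator ends with 10, which is less than 10 − 9 + 37 = 38. Contributing more than 9 just wastes the excess. So contributing exactly 9 is a best response.
Each player's payoff: 10 − 9 + 37 = 38.

38 hours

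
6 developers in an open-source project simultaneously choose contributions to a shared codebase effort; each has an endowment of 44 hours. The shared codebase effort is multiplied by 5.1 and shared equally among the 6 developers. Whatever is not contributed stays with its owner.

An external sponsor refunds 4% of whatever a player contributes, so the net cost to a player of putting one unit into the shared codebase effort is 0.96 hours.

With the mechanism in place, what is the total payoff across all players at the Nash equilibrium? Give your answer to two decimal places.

264.00 hours

With the mechanism, a contributed unit returns (5.1/6) / 0.96 = 0.8854 per unit of net cost — still below 1 — so contributing 0 remains dominant for every player.
At the Nash equilibrium no one contributes; group total payoff = 6 × 44 = 264.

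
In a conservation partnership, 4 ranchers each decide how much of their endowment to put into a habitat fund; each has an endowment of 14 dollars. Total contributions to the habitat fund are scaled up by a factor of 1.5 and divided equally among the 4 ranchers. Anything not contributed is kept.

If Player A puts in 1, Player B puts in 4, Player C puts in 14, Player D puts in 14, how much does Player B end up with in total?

Total contributed: 1 + 4 + 14 + 14 = 33.
Each receives 1.5 × 33 / 4 = 12.38 from the habitat fund.
Player B keeps 14 − 4 = 10, so Player B's payoff is 10 + 12.38 = 22.38.

22.38 dollars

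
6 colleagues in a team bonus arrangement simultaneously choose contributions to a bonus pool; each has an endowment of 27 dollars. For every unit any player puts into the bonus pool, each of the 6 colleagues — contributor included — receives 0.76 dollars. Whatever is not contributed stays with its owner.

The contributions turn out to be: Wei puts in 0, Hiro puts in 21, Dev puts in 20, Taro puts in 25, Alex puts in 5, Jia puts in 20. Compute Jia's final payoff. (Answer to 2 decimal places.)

Total contributed: 0 + 21 + 20 + 25 + 5 + 20 = 91.
Each receives 0.76 × 91 = 69.16 from the bonus pool.
Jia keeps 27 − 20 = 7, so Jia's payoff is 7 + 69.16 = 76.16.

76.16 dollars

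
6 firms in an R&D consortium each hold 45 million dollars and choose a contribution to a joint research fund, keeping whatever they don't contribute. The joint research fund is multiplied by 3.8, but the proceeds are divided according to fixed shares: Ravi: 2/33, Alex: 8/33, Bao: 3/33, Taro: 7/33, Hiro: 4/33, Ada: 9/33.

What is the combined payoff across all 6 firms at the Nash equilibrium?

A player with share s gets back 3.8·s per unit contributed, so full contribution is dominant for anyone with s > 1/3.8 = 0.2632 and zero contribution is dominant for anyone below.
The only share above 0.2632 is Ada's 9/33, contributing 45; the remaining 5 contribute 0. Total contributed: 45.
The joint research fund pays out 3.8 × 45 = 171.00 in total (split across the unequal shares, but the aggregate is all that matters for the group sum).
The 5 free-riders keep 45 each, adding 225. Group total = 225 + 171.00 = 396.00.

396.00 million dollars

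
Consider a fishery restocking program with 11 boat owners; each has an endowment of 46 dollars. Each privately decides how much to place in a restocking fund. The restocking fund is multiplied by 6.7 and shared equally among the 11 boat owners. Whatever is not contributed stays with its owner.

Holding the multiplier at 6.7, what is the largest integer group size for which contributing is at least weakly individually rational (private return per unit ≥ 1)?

Private return per unit is 6.7/(group size), which is ≥ 1 whenever the group size is ≤ 6.7.
The largest such integer is 6.

6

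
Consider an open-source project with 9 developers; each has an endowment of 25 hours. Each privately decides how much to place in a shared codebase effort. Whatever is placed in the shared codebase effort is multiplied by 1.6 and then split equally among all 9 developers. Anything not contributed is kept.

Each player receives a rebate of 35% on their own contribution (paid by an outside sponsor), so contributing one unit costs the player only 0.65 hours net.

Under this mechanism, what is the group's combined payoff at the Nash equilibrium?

225.00 hours

Even with the mechanism, each unit contributed returns only (1.6/9) / 0.65 = 0.2735 per unit of net cost, so contributing nothing is still dominant.
Everyone keeps their endowment and the group total is 9 × 25 = 225.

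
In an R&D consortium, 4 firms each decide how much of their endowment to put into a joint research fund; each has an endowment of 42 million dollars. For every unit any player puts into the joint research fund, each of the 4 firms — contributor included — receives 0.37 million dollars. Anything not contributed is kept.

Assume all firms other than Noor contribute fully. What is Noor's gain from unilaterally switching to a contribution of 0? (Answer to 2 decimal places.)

26.46 million dollars

Switching from a contribution of 42 to 0 lets Noor keep an extra 42 million dollars, but lowers the joint research fund by 42, which costs Noor their own share of that drop: 0.37 × 42 = 15.54.
Net gain = 42 − 15.54 = 26.46. The private return per contributed unit (0.37) is below 1, so free-riding is indeed the best response regardless of what the others do.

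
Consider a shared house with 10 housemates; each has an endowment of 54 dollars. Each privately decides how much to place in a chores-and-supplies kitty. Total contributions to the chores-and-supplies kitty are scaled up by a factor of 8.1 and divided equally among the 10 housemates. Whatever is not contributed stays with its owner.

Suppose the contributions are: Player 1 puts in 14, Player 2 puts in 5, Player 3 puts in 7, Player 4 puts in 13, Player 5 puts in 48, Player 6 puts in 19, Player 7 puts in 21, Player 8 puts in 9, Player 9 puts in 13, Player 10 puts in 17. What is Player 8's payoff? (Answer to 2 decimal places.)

179.46 dollars

Total contributed: 14 + 5 + 7 + 13 + 48 + 19 + 21 + 9 + 13 + 17 = 166.
Each receives 8.1 × 166 / 10 = 134.46 from the chores-and-supplies kitty.
Player 8 keeps 54 − 9 = 45, so Player 8's payoff is 45 + 134.46 = 179.46.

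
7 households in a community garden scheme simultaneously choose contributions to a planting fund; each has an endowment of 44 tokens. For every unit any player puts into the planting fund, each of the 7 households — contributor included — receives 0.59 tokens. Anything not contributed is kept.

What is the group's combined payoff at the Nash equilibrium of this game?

The private return per contributed unit is 0.59 < 1, so contributing 0 is dominant for every player. At the Nash equilibrium everyone keeps their 44, and the group total is 7 × 44 = 308.

308.00 tokens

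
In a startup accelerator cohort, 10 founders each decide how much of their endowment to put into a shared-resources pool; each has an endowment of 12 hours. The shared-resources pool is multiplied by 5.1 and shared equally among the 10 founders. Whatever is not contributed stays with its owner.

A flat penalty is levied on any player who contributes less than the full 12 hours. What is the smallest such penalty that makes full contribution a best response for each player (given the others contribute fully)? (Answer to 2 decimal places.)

5.88 hours

Given the others contribute fully, the best deviation is to contribute 0 (any partial contribution still incurs the fine and gives up units whose private return 0.5100 is below 1).
Deviating from 12 to 0 saves 12 hours but forfeits the deviator's share of the drop in the shared-resources pool: 5.1/10 × 12 = 6.12.
So the deviation gain is 12 − 6.12 = 5.88, and the fine must be at least 5.88 hours to wipe it out.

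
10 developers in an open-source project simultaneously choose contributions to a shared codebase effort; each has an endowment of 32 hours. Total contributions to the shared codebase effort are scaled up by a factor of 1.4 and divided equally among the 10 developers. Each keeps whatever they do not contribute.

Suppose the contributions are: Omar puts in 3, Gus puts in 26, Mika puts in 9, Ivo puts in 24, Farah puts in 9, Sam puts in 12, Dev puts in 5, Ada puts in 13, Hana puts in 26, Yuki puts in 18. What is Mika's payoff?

Total contributed: 3 + 26 + 9 + 24 + 9 + 12 + 5 + 13 + 26 + 18 = 145.
Each receives 1.4 × 145 / 10 = 20.30 from the shared codebase effort.
Mika keeps 32 − 9 = 23, so Mika's payoff is 23 + 20.30 = 43.30.

43.30 hours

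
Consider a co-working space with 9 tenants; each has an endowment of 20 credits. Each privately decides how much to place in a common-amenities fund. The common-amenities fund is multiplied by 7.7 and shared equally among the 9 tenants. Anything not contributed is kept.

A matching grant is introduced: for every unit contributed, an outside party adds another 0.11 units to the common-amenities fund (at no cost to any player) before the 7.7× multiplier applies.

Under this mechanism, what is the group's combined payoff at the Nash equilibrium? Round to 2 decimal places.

The effective private return is 7.7 × 1.11 / 9 = 0.9497, which is still under 1, so the mechanism doesn't change anyone's dominant strategy: zero contribution.
At the Nash equilibrium no one contributes; group total payoff = 9 × 20 = 180.

180.00 credits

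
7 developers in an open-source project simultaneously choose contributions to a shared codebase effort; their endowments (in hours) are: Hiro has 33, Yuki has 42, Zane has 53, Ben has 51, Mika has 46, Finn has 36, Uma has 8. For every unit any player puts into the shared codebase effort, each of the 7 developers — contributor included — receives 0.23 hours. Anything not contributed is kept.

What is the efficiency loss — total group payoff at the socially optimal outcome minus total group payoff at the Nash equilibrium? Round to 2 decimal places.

The private return per contributed unit is 0.23 < 1 for everyone, so the Nash equilibrium is zero contribution and the group total is Σ E_j = 33 + 42 + 53 + 51 + 46 + 36 + 8 = 269.
Each contributed unit returns 1.610 to the group, so the social optimum is full contribution by everyone: group total = 1.610 × 269 = 433.09.
Efficiency loss = (1.610 − 1) × 269 = 164.09.

164.09 hours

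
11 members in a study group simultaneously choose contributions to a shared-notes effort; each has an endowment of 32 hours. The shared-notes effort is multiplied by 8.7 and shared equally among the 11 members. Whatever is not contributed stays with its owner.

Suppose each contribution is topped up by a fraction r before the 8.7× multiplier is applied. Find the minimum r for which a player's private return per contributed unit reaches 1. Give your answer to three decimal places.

0.264

With matching at rate r, one contributed unit becomes (1 + r) in the shared-notes effort and returns 8.7 × (1 + r) / 11 to the contributor.
Setting this equal to 1: 1 + r = 11/8.7 = 1.2644.
So the minimum matching rate is r = 1.2644 − 1 = 0.264.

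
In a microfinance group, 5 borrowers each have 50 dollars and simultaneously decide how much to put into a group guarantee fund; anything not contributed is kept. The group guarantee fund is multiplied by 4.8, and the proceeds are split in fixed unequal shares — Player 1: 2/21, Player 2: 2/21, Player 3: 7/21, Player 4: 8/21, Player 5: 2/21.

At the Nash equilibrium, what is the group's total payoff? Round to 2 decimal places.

For player j, contributing a unit is worthwhile iff 4.8 × (j's share) ≥ 1, i.e. iff j's share is at least 0.2083.
Player 3 and Player 4 clear that bar, contributing 50 each; the remaining 3 contribute 0. Total contributed: 100.
The group guarantee fund pays out 4.8 × 100 = 480.00 in total (split across the unequal shares, but the aggregate is all that matters for the group sum).
The 3 free-riders keep 50 each, adding 150. Group total = 150 + 480.00 = 630.00.

630.00 dollars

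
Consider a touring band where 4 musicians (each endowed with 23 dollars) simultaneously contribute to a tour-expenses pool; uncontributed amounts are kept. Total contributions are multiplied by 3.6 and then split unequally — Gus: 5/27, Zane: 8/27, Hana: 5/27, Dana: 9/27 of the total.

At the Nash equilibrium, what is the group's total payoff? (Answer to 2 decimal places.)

A player with share s gets back 3.6·s per unit contributed, so full contribution is dominant for anyone with s > 1/3.6 = 0.2778 and zero contribution is dominant for anyone below.
The shares above 0.2778 belong to Zane and Dana, contributing 23 each; the remaining 2 contribute 0. Total contributed: 46.
The tour-expenses pool pays out 3.6 × 46 = 165.60 in total (split across the unequal shares, but the aggregate is all that matters for the group sum).
The 2 free-riders keep 23 each, adding 46. Group total = 46 + 165.60 = 211.60.

211.60 dollars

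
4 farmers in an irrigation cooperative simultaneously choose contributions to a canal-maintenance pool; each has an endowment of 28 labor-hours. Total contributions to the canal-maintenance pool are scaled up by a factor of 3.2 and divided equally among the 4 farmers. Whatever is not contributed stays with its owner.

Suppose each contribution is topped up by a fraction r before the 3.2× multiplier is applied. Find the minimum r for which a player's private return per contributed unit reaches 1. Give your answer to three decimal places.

With matching at rate r, one contributed unit becomes (1 + r) in the canal-maintenance pool and returns 3.2 × (1 + r) / 4 to the contributor.
Setting this equal to 1: 1 + r = 4/3.2 = 1.2500.
So the minimum matching rate is r = 1.2500 − 1 = 0.250.

0.250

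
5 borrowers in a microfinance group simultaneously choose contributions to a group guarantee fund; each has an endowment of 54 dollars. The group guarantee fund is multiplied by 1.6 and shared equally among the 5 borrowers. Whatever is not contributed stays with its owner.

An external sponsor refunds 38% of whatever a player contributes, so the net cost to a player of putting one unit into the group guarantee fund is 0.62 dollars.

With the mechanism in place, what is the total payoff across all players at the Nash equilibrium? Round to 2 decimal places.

Even with the mechanism, each unit contributed returns only (1.6/5) / 0.62 = 0.5161 per unit of net cost, so contributing nothing is still dominant.
Everyone keeps their endowment and the group total is 5 × 54 = 270.

270.00 dollars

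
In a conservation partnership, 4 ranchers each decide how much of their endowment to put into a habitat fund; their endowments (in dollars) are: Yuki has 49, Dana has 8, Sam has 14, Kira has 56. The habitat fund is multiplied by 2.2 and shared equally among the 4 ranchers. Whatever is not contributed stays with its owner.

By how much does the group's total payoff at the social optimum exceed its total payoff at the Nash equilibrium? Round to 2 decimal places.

152.40 dollars

The private return per contributed unit is 2.2/4 = 0.5500 < 1 for every player regardless of endowment, so the Nash equilibrium is zero contribution and the group total is Σ E_j = 49 + 8 + 14 + 56 = 127.
Each contributed unit returns 2.200 to the group, so the social optimum is full contribution by everyone: group total = 2.200 × 127 = 279.40.
Efficiency loss = (2.200 − 1) × 127 = 152.40.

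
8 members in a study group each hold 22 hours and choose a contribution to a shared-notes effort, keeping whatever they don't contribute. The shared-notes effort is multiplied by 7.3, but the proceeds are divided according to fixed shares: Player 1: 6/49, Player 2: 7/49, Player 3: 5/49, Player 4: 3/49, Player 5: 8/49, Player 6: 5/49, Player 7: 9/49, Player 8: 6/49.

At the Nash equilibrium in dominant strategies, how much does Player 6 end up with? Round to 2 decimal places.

Each unit j contributes comes back to j as 7.3 × (j's share), so j prefers to contribute only if that share exceeds 1/7.3 = 0.1370; otherwise keeping the unit dominates.
Player 2, Player 5 and Player 7 clear that bar, contributing 22 each; the remaining 5 contribute 0. Total contributed: 66.
Player 6 keeps 22 and receives 7.3 × 66 × 5/49 = 49.16 from the shared-notes effort, for a payoff of 71.16.

71.16 hours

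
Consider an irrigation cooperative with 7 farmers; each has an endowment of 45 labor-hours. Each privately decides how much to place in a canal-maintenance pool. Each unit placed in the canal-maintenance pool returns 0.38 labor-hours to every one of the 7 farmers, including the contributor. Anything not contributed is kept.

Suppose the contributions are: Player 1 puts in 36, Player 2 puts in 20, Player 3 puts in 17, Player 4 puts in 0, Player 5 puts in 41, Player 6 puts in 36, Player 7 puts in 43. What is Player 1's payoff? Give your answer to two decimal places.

Total contributed: 36 + 20 + 17 + 0 + 41 + 36 + 43 = 193.
Each receives 0.38 × 193 = 73.34 from the canal-maintenance pool.
Player 1 keeps 45 − 36 = 9, so Player 1's payoff is 9 + 73.34 = 82.34.

82.34 labor-hours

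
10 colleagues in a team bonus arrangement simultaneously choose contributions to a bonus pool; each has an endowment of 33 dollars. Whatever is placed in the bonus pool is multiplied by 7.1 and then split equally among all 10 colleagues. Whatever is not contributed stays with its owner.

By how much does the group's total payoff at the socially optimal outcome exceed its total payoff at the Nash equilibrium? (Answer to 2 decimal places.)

2013.00 dollars

Each contributed unit returns 7.1/10 = 0.7100 to its contributor — below 1 — so contributing 0 is dominant for every player. At the Nash equilibrium everyone keeps their 33, and the group total is 10 × 33 = 330.
Each contributed unit returns 7.100 to the group as a whole (0.7100 to each of 10 players), which exceeds 1, so the social optimum is full contribution: group total = 7.100 × 330 = 2343.00.
Efficiency loss = 2343.00 − 330 = 2013.00.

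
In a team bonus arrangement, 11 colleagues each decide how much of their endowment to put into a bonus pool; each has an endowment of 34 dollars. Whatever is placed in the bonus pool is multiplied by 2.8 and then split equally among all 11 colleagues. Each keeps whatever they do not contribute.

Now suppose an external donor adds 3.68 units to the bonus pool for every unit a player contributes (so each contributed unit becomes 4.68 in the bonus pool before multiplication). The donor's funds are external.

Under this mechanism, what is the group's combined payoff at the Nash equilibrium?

With the mechanism, a contributed unit returns 2.8 × 4.68 / 11 = 1.1913 per unit of net cost to the contributor — now above 1 — so contributing fully is weakly dominant for every player.
At the Nash equilibrium everyone contributes 34. Group total payoff = 2.8 × 4.68 × 374 = 4900.90.

4900.90 dollars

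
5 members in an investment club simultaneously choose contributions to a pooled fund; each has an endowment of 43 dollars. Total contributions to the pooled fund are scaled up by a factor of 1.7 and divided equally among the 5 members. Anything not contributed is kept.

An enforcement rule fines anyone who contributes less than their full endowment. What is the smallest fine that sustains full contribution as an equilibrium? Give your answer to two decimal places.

28.38 dollars

Given the others contribute fully, the best deviation is to contribute 0 (any partial contribution still incurs the fine and gives up units whose private return 0.3400 is below 1).
Deviating from 43 to 0 saves 43 dollars but forfeits the deviator's share of the drop in the pooled fund: 1.7/5 × 43 = 14.62.
So the deviation gain is 43 − 14.62 = 28.38, and the fine must be at least 28.38 dollars to wipe it out.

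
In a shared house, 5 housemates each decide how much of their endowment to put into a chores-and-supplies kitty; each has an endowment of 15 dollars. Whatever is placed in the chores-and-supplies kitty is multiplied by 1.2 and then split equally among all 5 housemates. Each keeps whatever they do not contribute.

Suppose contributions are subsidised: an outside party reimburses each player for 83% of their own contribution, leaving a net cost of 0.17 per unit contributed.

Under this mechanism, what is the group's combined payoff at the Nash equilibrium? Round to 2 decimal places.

152.25 dollars

Under the mechanism each unit contributed yields (1.2/5) / 0.17 = 1.4118 back to its contributor per unit of net cost, which exceeds 1, making full contribution the dominant choice for everyone.
So the Nash equilibrium is full contribution by all 5; the group earns 5 × (15 × 0.83 + 1.2 × 15) = 152.25.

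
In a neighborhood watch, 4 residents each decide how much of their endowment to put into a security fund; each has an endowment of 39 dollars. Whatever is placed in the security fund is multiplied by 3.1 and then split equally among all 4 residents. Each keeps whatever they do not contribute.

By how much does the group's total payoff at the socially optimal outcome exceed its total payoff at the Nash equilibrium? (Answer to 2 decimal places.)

Each contributed unit returns 3.1/4 = 0.7750 to its contributor — below 1 — so contributing 0 is dominant for every player. At the Nash equilibrium everyone keeps their 39, and the group total is 4 × 39 = 156.
Each contributed unit returns 3.100 to the group as a whole (0.7750 to each of 4 players), which exceeds 1, so the social optimum is full contribution: group total = 3.100 × 156 = 483.60.
Efficiency loss = 483.60 − 156 = 327.60.

327.60 dollars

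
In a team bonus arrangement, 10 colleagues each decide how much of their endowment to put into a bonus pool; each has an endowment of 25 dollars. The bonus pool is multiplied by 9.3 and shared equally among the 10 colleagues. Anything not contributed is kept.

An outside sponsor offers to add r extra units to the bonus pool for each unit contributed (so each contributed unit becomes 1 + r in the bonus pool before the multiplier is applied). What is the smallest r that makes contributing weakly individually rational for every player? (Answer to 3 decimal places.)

With matching at rate r, one contributed unit becomes (1 + r) in the bonus pool and returns 9.3 × (1 + r) / 10 to the contributor.
Setting this equal to 1: 1 + r = 10/9.3 = 1.0753.
So the minimum matching rate is r = 1.0753 − 1 = 0.075.

0.075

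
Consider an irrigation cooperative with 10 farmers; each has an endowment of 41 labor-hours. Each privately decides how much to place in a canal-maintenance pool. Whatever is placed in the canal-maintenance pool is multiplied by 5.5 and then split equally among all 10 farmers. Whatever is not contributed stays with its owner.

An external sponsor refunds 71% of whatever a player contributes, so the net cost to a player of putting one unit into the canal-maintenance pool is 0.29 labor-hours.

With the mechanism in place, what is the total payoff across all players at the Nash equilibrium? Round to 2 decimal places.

2546.10 labor-hours

With the mechanism, a contributed unit returns (5.5/10) / 0.29 = 1.8966 per unit of net cost to the contributor — now above 1 — so contributing fully is weakly dominant for every player.
At the Nash equilibrium everyone contributes 41. Group total payoff = 10 × (41 × 0.71 + 5.5 × 41) = 2546.10.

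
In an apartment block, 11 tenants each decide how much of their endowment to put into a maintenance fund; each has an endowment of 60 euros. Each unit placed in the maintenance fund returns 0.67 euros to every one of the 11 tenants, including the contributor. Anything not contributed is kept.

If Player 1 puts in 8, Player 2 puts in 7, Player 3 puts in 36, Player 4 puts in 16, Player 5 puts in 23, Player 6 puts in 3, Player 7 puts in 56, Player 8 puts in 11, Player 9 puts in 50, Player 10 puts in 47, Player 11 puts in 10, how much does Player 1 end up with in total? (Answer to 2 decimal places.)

Total contributed: 8 + 7 + 36 + 16 + 23 + 3 + 56 + 11 + 50 + 47 + 10 = 267.
Each receives 0.67 × 267 = 178.89 from the maintenance fund.
Player 1 keeps 60 − 8 = 52, so Player 1's payoff is 52 + 178.89 = 230.89.

230.89 euros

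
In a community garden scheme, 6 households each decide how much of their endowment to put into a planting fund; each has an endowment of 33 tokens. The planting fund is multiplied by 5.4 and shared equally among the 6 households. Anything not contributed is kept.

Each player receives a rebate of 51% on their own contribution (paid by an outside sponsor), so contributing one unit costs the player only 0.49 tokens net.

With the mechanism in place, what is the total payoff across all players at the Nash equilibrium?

1170.18 tokens

With the mechanism, a contributed unit returns (5.4/6) / 0.49 = 1.8367 per unit of net cost to the contributor — now above 1 — so contributing fully is weakly dominant for every player.
So the Nash equilibrium is full contribution by all 6; the group earns 6 × (33 × 0.51 + 5.4 × 33) = 1170.18.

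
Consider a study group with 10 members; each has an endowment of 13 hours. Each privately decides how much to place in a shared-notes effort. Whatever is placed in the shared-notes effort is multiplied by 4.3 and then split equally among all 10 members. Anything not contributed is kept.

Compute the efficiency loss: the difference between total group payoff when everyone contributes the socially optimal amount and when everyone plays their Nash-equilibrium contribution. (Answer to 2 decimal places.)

429.00 hours

Each contributed unit returns 4.3/10 = 0.4300 to its contributor — below 1 — so contributing 0 is dominant for every player. At the Nash equilibrium everyone keeps their 13, and the group total is 10 × 13 = 130.
Each contributed unit returns 4.300 to the group as a whole (0.4300 to each of 10 players), which exceeds 1, so the social optimum is full contribution: group total = 4.300 × 130 = 559.00.
Efficiency loss = 559.00 − 130 = 429.00.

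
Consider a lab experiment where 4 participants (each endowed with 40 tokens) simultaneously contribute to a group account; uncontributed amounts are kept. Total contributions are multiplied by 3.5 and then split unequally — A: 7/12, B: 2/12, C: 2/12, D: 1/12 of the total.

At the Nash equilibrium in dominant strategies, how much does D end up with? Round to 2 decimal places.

Player j's private return per contributed unit is 3.5 × (j's share). Contributing is weakly dominant for j when that share is at least 1/3.5 = 0.2857, and contributing 0 is dominant otherwise.
A alone (share 7/12) is above the threshold, contributing 40; the remaining 3 contribute 0. Total contributed: 40.
D keeps 40 and receives 3.5 × 40 × 1/12 = 11.67 from the group account, for a payoff of 51.67.

51.67 tokens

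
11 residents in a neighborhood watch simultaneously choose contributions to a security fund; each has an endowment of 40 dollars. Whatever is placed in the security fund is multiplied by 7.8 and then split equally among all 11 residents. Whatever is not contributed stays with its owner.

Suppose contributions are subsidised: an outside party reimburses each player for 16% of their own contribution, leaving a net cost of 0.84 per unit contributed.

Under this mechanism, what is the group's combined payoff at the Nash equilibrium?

440.00 dollars

The effective private return is (7.8/11) / 0.84 = 0.8442, which is still under 1, so the mechanism doesn't change anyone's dominant strategy: zero contribution.
Everyone keeps their endowment and the group total is 11 × 40 = 440.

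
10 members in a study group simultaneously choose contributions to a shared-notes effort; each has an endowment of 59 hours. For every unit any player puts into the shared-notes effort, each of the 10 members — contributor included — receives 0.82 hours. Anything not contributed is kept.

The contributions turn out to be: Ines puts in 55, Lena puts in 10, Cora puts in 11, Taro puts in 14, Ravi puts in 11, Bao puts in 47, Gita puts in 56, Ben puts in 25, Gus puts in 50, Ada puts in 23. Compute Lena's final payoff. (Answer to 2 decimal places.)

296.64 hours

Total contributed: 55 + 10 + 11 + 14 + 11 + 47 + 56 + 25 + 50 + 23 = 302.
Each receives 0.82 × 302 = 247.64 from the shared-notes effort.
Lena keeps 59 − 10 = 49, so Lena's payoff is 49 + 247.64 = 296.64.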